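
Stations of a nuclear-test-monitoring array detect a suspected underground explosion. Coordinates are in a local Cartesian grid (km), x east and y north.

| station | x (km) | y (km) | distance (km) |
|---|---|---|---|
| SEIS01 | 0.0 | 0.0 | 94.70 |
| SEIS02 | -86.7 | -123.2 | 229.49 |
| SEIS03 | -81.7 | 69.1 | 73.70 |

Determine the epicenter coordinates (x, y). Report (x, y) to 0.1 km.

Circle about each station: x² + y² = 94.70²; (x + 86.7)² + (y + 123.2)² = 229.49²; (x + 81.7)² + (y − 69.1)² = 73.70².
Subtracting pairs of circle equations eliminates x²+y² and gives linear equations (the radical axes):
-173.4 x − 246.4 y = -21002.44
-163.4 x + 138.2 y = 14986.10
Solving the 2×2 system: x ≈ -12.3, y ≈ 93.9 km.

x ≈ -12.3 km, y ≈ 93.9 km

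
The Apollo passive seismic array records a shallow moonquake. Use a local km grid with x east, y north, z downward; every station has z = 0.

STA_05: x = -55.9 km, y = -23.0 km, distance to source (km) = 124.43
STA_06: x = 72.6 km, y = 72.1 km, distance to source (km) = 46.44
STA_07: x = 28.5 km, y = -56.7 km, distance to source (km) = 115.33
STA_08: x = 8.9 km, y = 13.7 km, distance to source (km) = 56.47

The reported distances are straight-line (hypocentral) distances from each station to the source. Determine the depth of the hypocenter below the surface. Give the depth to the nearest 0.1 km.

Each station gives a sphere (x−x_i)² + (y−y_i)² + z² = d_i² (stations at z=0).
Subtracting the STA_05 sphere from STA_06 and STA_07: z² cancels, leaving linear equations in x and y:
257.0 x + 190.2 y = 20141.51
168.8 x − 67.4 y = 2555.15
Solving: x ≈ 37.298, y ≈ 55.500 km (keep extra digits for the depth step; rounded: 37.3, 55.5).
Then from the STA_05 sphere: z² = 124.43² − (x + 55.9)² − (y + 23.0)² with x = 37.298, y = 55.500, so z ≈ 25.193 ≈ 25.2 km.

z ≈ 25.2 km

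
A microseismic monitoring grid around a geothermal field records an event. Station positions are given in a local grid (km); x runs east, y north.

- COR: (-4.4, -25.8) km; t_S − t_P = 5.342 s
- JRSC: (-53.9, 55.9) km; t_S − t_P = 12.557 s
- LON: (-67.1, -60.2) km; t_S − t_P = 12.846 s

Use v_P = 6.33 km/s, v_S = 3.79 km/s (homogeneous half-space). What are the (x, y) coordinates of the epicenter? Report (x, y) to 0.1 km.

x ≈ 43.9 km, y ≈ -11.2 km

Distance from S−P lag: d = Δt · v_P v_S / (v_P − v_S) = Δt · (6.33·3.79)/(6.33−3.79) ≈ 9.4452·Δt.
So d_COR = 50.46, d_JRSC = 118.60, d_LON = 121.33 km.
Circle about each station: (x + 4.4)² + (y + 25.8)² = 50.46²; (x + 53.9)² + (y − 55.9)² = 118.60²; (x + 67.1)² + (y + 60.2)² = 121.33².
Subtracting the COR equation from the JRSC and LON equations removes the quadratic terms:
-99.0 x + 163.4 y = -6174.73
-125.4 x − 68.8 y = -4733.31
Solving the 2×2 system: x ≈ 43.9, y ≈ -11.2 km.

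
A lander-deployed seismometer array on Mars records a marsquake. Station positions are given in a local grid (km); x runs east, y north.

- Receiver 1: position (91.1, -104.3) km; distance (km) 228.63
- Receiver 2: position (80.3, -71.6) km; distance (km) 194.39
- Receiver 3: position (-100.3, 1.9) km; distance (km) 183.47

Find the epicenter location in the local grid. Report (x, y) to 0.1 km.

41.1 km east, 118.8 km north

Circle about each station: (x − 91.1)² + (y + 104.3)² = 228.63²; (x − 80.3)² + (y + 71.6)² = 194.39²; (x + 100.3)² + (y − 1.9)² = 183.47².
Subtracting the Receiver 1 equation from the Receiver 2 and Receiver 3 equations removes the quadratic terms:
-21.6 x + 65.4 y = 6881.15
-382.8 x + 212.4 y = 9496.44
Solving the 2×2 system: x ≈ 41.1, y ≈ 118.8 km.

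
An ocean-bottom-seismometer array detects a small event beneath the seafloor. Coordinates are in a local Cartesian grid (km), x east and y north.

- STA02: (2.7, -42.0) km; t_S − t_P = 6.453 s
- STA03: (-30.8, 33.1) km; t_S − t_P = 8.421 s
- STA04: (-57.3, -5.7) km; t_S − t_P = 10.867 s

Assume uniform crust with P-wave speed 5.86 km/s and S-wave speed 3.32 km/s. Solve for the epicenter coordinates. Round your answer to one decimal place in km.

Distance from S−P lag: d = Δt · v_P v_S / (v_P − v_S) = Δt · (5.86·3.32)/(5.86−3.32) ≈ 7.6595·Δt.
So d_STA02 = 49.43, d_STA03 = 64.50, d_STA04 = 83.24 km.
Circle about each station: (x − 2.7)² + (y + 42.0)² = 49.43²; (x + 30.8)² + (y − 33.1)² = 64.50²; (x + 57.3)² + (y + 5.7)² = 83.24².
Subtracting the STA02 equation from the STA03 and STA04 equations removes the quadratic terms:
-67.0 x + 150.2 y = -1443.97
-120.0 x + 72.6 y = -2941.08
Solving the 2×2 system: x ≈ 25.6, y ≈ 1.8 km.

x ≈ 25.6 km, y ≈ 1.8 km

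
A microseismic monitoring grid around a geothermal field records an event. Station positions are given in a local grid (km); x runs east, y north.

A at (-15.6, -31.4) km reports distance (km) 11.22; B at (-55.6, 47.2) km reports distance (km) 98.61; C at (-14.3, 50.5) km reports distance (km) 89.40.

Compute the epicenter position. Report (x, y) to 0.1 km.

-7.0 km east, -38.6 km north

Circle about each station: (x + 15.6)² + (y + 31.4)² = 11.22²; (x + 55.6)² + (y − 47.2)² = 98.61²; (x + 14.3)² + (y − 50.5)² = 89.40².
Subtracting the A equation from the B and C equations removes the quadratic terms:
-80.0 x + 157.2 y = -5508.16
2.6 x + 163.8 y = -6341.05
Solving the 2×2 system: x ≈ -7.0, y ≈ -38.6 km.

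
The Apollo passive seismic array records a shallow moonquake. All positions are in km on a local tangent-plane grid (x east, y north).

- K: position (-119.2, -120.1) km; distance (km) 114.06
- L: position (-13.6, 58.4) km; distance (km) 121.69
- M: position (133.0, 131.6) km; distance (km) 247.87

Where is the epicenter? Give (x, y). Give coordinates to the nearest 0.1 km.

x ≈ -20.4 km, y ≈ -63.1 km

Circle about each station: (x + 119.2)² + (y + 120.1)² = 114.06²; (x + 13.6)² + (y − 58.4)² = 121.69²; (x − 133.0)² + (y − 131.6)² = 247.87².
Subtracting the K equation from the L and M equations removes the quadratic terms:
211.2 x + 357.0 y = -26835.90
504.4 x + 503.4 y = -42054.94
Solving the 2×2 system: x ≈ -20.4, y ≈ -63.1 km.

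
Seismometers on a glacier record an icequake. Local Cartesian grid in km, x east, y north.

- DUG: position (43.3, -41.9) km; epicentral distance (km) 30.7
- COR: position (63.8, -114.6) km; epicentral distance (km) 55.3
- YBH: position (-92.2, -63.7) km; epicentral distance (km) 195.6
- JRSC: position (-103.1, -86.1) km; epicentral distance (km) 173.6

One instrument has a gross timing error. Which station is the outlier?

Solve using three stations at a time. Using DUG, COR, JRSC (subtract circle equations pairwise → linear system) gives (x, y) ≈ (68.4, -59.5).
Distances from that point to each station vs reported:
  DUG: calculated 30.7 vs reported 30.7 → residual 0.0 km
  COR: calculated 55.3 vs reported 55.3 → residual 0.0 km
  YBH: calculated 160.7 vs reported 195.6 → residual 34.9 km
  JRSC: calculated 173.6 vs reported 173.6 → residual 0.0 km
DUG, COR, JRSC are mutually consistent (residuals ≈ 0); YBH is off by 34.9 km.

YBH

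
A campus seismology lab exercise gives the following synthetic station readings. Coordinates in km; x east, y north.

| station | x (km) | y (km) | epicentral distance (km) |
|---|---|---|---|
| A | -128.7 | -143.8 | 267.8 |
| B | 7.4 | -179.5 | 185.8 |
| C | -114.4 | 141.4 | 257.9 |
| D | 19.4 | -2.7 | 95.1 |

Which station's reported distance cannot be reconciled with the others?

Solve using three stations at a time. Using A, B, D (subtract circle equations pairwise → linear system) gives (x, y) ≈ (111.7, -25.7).
Distances from that point to each station vs reported:
  A: calculated 267.8 vs reported 267.8 → residual 0.0 km
  B: calculated 185.8 vs reported 185.8 → residual 0.0 km
  C: calculated 281.1 vs reported 257.9 → residual 23.2 km
  D: calculated 95.1 vs reported 95.1 → residual 0.0 km
A, B, D are mutually consistent (residuals ≈ 0); C is off by 23.2 km.

C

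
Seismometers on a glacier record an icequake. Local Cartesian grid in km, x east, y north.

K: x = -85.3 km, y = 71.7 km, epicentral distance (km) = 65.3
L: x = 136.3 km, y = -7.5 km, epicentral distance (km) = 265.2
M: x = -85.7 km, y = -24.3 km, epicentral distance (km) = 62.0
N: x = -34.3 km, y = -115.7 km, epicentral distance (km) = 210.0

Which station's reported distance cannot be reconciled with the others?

Solve using three stations at a time. Using K, L, M (subtract circle equations pairwise → linear system) gives (x, y) ≈ (-127.3, 21.7).
Distances from that point to each station vs reported:
  K: calculated 65.3 vs reported 65.3 → residual 0.0 km
  L: calculated 265.2 vs reported 265.2 → residual 0.0 km
  M: calculated 62.0 vs reported 62.0 → residual 0.0 km
  N: calculated 165.9 vs reported 210.0 → residual 44.1 km
K, L, M are mutually consistent (residuals ≈ 0); N is off by 44.1 km.

N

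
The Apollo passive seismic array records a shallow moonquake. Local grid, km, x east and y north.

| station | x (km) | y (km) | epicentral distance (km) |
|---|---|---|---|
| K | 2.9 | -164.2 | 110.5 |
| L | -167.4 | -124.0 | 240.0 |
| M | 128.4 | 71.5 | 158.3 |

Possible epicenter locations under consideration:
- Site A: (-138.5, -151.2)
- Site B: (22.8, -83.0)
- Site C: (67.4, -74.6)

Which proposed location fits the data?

Site C

For each candidate, compare |candidate − station| to the reported distance:
Site A: residuals K 31.5, L 200.3, M 189.3 → max 200.3 km
Site B: residuals K 26.9, L 45.4, M 28.8 → max 45.4 km
Site C: residuals K 0.1, L 0.1, M 0.0 → max 0.1 km
Only Site C has all residuals ≈ 0.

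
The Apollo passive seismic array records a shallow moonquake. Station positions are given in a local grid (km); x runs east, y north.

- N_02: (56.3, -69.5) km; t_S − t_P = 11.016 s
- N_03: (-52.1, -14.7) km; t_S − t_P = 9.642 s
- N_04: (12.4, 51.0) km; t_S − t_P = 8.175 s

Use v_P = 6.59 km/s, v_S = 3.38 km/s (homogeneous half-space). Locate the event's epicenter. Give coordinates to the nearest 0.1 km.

x ≈ 14.2 km, y ≈ -5.7 km

Distance from S−P lag: d = Δt · v_P v_S / (v_P − v_S) = Δt · (6.59·3.38)/(6.59−3.38) ≈ 6.9390·Δt.
So d_N_02 = 76.44, d_N_03 = 66.91, d_N_04 = 56.73 km.
Circle about each station: (x − 56.3)² + (y + 69.5)² = 76.44²; (x + 52.1)² + (y + 14.7)² = 66.91²; (x − 12.4)² + (y − 51.0)² = 56.73².
Subtracting the N_02 equation from the N_03 and N_04 equations removes the quadratic terms:
-216.8 x + 109.6 y = -3703.31
-87.8 x + 241.0 y = -2620.40
Solving the 2×2 system: x ≈ 14.2, y ≈ -5.7 km.
Check against N_02 (with the unrounded x, y): √((x − 56.3)²+(y + 69.5)²) = 76.44 ≈ 76.44 km. ✓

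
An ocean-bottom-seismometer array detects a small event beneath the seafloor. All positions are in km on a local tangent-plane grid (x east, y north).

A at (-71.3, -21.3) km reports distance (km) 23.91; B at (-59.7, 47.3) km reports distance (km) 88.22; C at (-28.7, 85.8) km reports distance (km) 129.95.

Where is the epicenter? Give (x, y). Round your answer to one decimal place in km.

Circle about each station: (x + 71.3)² + (y + 21.3)² = 23.91²; (x + 59.7)² + (y − 47.3)² = 88.22²; (x + 28.7)² + (y − 85.8)² = 129.95².
Subtracting the A equation from the B and C equations removes the quadratic terms:
23.2 x + 137.2 y = -6947.08
85.2 x + 214.2 y = -13667.36
Solving the 2×2 system: x ≈ -57.6, y ≈ -40.9 km.

(-57.6, -40.9)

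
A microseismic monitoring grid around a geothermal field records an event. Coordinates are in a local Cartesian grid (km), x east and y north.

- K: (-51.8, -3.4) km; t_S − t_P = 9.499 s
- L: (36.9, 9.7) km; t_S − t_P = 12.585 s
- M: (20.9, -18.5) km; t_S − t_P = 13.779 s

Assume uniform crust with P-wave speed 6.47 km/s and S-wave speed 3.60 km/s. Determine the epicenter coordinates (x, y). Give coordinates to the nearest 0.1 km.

x ≈ -43.1 km, y ≈ 73.2 km

Distance from S−P lag: d = Δt · v_P v_S / (v_P − v_S) = Δt · (6.47·3.60)/(6.47−3.60) ≈ 8.1157·Δt.
So d_K = 77.09, d_L = 102.14, d_M = 111.83 km.
Circle about each station: (x + 51.8)² + (y + 3.4)² = 77.09²; (x − 36.9)² + (y − 9.7)² = 102.14²; (x − 20.9)² + (y + 18.5)² = 111.83².
Subtracting pairs of circle equations eliminates x²+y² and gives linear equations (the radical axes):
177.4 x + 26.2 y = -5728.81
145.4 x − 30.2 y = -8478.82
Solving the 2×2 system: x ≈ -43.1, y ≈ 73.2 km.
Check against K (with the unrounded x, y): √((x + 51.8)²+(y + 3.4)²) = 77.11 ≈ 77.09 km. ✓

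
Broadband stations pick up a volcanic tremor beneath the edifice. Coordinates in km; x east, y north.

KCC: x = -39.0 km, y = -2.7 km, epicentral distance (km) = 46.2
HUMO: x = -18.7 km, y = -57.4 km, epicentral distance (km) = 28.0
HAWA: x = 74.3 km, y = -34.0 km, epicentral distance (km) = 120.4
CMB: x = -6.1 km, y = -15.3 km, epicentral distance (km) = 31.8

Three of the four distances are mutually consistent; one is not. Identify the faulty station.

CMB

Solve using three stations at a time. Using KCC, HUMO, HAWA (subtract circle equations pairwise → linear system) gives (x, y) ≈ (-45.2, -48.5).
Distances from that point to each station vs reported:
  KCC: calculated 46.2 vs reported 46.2 → residual 0.0 km
  HUMO: calculated 28.0 vs reported 28.0 → residual 0.0 km
  HAWA: calculated 120.4 vs reported 120.4 → residual 0.0 km
  CMB: calculated 51.3 vs reported 31.8 → residual 19.5 km
KCC, HUMO, HAWA are mutually consistent (residuals ≈ 0); CMB is off by 19.5 km.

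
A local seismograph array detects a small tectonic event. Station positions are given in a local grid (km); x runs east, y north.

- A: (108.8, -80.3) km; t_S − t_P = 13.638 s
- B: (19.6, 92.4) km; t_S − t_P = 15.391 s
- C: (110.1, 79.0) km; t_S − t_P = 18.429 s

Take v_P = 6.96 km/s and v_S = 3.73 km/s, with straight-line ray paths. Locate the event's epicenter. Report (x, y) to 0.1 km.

x ≈ 10.9 km, y ≈ -31.0 km

Distance from S−P lag: d = Δt · v_P v_S / (v_P − v_S) = Δt · (6.96·3.73)/(6.96−3.73) ≈ 8.0374·Δt.
So d_A = 109.61, d_B = 123.70, d_C = 148.12 km.
Circle about each station: (x − 108.8)² + (y + 80.3)² = 109.61²; (x − 19.6)² + (y − 92.4)² = 123.70²; (x − 110.1)² + (y − 79.0)² = 148.12².
Subtracting the A equation from the B and C equations removes the quadratic terms:
-178.4 x + 345.4 y = -12650.95
2.6 x + 318.6 y = -9847.70
Solving the 2×2 system: x ≈ 10.9, y ≈ -31.0 km.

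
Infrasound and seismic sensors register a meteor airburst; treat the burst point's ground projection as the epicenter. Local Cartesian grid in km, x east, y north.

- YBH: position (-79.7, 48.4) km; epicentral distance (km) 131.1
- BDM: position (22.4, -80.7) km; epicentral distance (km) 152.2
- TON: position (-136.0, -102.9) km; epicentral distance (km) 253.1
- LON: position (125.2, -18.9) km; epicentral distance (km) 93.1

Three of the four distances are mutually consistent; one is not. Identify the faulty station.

Solve using three stations at a time. Using YBH, BDM, TON (subtract circle equations pairwise → linear system) gives (x, y) ≈ (49.8, 69.0).
Distances from that point to each station vs reported:
  YBH: calculated 131.1 vs reported 131.1 → residual 0.0 km
  BDM: calculated 152.2 vs reported 152.2 → residual 0.0 km
  TON: calculated 253.1 vs reported 253.1 → residual 0.0 km
  LON: calculated 115.8 vs reported 93.1 → residual 22.7 km
YBH, BDM, TON are mutually consistent (residuals ≈ 0); LON is off by 22.7 km.

LON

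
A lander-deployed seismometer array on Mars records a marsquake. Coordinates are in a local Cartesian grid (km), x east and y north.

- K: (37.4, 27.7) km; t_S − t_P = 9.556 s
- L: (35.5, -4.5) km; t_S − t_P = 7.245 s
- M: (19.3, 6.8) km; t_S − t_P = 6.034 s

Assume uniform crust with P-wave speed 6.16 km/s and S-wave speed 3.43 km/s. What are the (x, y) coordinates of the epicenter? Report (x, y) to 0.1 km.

x ≈ -18.0 km, y ≈ -21.3 km

Distance from S−P lag: d = Δt · v_P v_S / (v_P − v_S) = Δt · (6.16·3.43)/(6.16−3.43) ≈ 7.7395·Δt.
So d_K = 73.96, d_L = 56.07, d_M = 46.70 km.
Circle about each station: (x − 37.4)² + (y − 27.7)² = 73.96²; (x − 35.5)² + (y + 4.5)² = 56.07²; (x − 19.3)² + (y − 6.8)² = 46.70².
Subtracting the K equation from the L and M equations removes the quadratic terms:
-3.8 x − 64.4 y = 1440.69
-36.2 x − 41.8 y = 1541.87
Solving the 2×2 system: x ≈ -18.0, y ≈ -21.3 km.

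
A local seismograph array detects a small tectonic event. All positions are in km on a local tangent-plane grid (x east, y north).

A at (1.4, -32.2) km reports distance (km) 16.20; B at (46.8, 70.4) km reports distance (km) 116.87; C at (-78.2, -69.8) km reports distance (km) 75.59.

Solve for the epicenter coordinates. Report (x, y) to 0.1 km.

-14.5 km east, -29.1 km north

Circle about each station: (x − 1.4)² + (y + 32.2)² = 16.20²; (x − 46.8)² + (y − 70.4)² = 116.87²; (x + 78.2)² + (y + 69.8)² = 75.59².
Subtracting pairs of circle equations eliminates x²+y² and gives linear equations (the radical axes):
90.8 x + 205.2 y = -7288.56
-159.2 x − 75.2 y = 4497.07
Solving the 2×2 system: x ≈ -14.5, y ≈ -29.1 km.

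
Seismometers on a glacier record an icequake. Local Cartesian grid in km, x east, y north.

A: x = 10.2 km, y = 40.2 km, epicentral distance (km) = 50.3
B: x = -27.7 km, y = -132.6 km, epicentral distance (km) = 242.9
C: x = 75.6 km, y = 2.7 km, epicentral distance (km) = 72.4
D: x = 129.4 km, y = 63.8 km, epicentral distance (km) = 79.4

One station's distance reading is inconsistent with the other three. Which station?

B

Solve using three stations at a time. Using A, C, D (subtract circle equations pairwise → linear system) gives (x, y) ≈ (50.3, 70.5).
Distances from that point to each station vs reported:
  A: calculated 50.3 vs reported 50.3 → residual 0.0 km
  B: calculated 217.6 vs reported 242.9 → residual 25.3 km
  C: calculated 72.4 vs reported 72.4 → residual 0.0 km
  D: calculated 79.4 vs reported 79.4 → residual 0.0 km
A, C, D are mutually consistent (residuals ≈ 0); B is off by 25.3 km.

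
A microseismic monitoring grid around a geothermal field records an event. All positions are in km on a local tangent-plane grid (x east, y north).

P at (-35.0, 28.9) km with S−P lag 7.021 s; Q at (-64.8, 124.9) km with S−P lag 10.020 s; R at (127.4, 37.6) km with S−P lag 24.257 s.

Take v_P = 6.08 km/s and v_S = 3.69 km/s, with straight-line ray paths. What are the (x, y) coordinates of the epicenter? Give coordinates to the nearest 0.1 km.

Distance from S−P lag: d = Δt · v_P v_S / (v_P − v_S) = Δt · (6.08·3.69)/(6.08−3.69) ≈ 9.3871·Δt.
So d_P = 65.91, d_Q = 94.06, d_R = 227.70 km.
Circle about each station: (x + 35.0)² + (y − 28.9)² = 65.91²; (x + 64.8)² + (y − 124.9)² = 94.06²; (x − 127.4)² + (y − 37.6)² = 227.70².
Subtracting pairs of circle equations eliminates x²+y² and gives linear equations (the radical axes):
-59.6 x + 192.0 y = 13235.68
324.8 x + 17.4 y = -31918.85
Solving the 2×2 system: x ≈ -100.3, y ≈ 37.8 km.
Check against P (with the unrounded x, y): √((x + 35.0)²+(y − 28.9)²) = 65.90 ≈ 65.91 km. ✓

x ≈ -100.3 km, y ≈ 37.8 km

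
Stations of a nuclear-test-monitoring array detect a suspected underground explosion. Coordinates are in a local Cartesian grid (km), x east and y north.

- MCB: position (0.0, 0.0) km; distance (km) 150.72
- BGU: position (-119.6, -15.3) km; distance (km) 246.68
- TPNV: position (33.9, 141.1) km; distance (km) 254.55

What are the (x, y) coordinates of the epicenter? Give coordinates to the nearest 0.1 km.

Circle about each station: x² + y² = 150.72²; (x + 119.6)² + (y + 15.3)² = 246.68²; (x − 33.9)² + (y − 141.1)² = 254.55².
Subtracting pairs of circle equations eliminates x²+y² and gives linear equations (the radical axes):
-239.2 x − 30.6 y = -23596.25
67.8 x + 282.2 y = -21020.76
Solving the 2×2 system: x ≈ 111.6, y ≈ -101.3 km.

x ≈ 111.6 km, y ≈ -101.3 km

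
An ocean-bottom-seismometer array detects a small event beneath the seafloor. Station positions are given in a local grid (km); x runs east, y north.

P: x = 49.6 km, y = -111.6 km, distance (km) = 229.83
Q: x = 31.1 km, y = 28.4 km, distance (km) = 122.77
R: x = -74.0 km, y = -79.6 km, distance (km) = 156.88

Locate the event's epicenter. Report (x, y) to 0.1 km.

Circle about each station: (x − 49.6)² + (y + 111.6)² = 229.83²; (x − 31.1)² + (y − 28.4)² = 122.77²; (x + 74.0)² + (y + 79.6)² = 156.88².
Subtracting pairs of circle equations eliminates x²+y² and gives linear equations (the radical axes):
-37.0 x + 280.0 y = 24608.41
-247.2 x + 64.0 y = 25107.93
Solving the 2×2 system: x ≈ -81.6, y ≈ 77.1 km.
Check against P (with the unrounded x, y): √((x − 49.6)²+(y + 111.6)²) = 229.84 ≈ 229.83 km. ✓

x ≈ -81.6 km, y ≈ 77.1 km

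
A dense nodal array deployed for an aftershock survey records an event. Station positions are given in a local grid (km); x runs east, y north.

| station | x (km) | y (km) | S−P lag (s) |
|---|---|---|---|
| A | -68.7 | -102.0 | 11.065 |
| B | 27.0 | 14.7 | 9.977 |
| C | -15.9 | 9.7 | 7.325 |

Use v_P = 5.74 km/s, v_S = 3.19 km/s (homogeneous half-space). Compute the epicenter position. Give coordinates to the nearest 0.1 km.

Distance from S−P lag: d = Δt · v_P v_S / (v_P − v_S) = Δt · (5.74·3.19)/(5.74−3.19) ≈ 7.1806·Δt.
So d_A = 79.45, d_B = 71.64, d_C = 52.60 km.
Circle about each station: (x + 68.7)² + (y + 102.0)² = 79.45²; (x − 27.0)² + (y − 14.7)² = 71.64²; (x + 15.9)² + (y − 9.7)² = 52.60².
Subtracting pairs of circle equations eliminates x²+y² and gives linear equations (the radical axes):
191.4 x + 233.4 y = -12998.59
105.6 x + 223.4 y = -11231.25
Solving the 2×2 system: x ≈ -15.6, y ≈ -42.9 km.

(-15.6, -42.9)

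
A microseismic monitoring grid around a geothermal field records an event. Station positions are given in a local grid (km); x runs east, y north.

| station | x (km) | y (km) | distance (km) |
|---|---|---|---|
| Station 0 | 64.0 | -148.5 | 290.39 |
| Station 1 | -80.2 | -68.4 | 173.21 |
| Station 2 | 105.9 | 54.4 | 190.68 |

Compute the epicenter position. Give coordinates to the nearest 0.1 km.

-78.0 km east, 104.8 km north

Circle about each station: (x − 64.0)² + (y + 148.5)² = 290.39²; (x + 80.2)² + (y + 68.4)² = 173.21²; (x − 105.9)² + (y − 54.4)² = 190.68².
Subtracting the Station 0 equation from the Station 1 and Station 2 equations removes the quadratic terms:
-288.4 x + 160.2 y = 39287.00
83.8 x + 405.8 y = 35993.41
Solving the 2×2 system: x ≈ -78.0, y ≈ 104.8 km.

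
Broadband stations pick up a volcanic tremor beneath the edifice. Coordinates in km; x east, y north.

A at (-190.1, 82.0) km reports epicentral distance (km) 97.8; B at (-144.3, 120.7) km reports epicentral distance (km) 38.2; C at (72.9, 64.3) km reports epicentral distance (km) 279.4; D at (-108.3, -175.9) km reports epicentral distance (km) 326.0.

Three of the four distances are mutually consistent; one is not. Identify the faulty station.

C

Solve using three stations at a time. Using A, B, D (subtract circle equations pairwise → linear system) gives (x, y) ≈ (-119.7, 149.9).
Distances from that point to each station vs reported:
  A: calculated 97.8 vs reported 97.8 → residual 0.0 km
  B: calculated 38.2 vs reported 38.2 → residual 0.0 km
  C: calculated 210.8 vs reported 279.4 → residual 68.6 km
  D: calculated 326.0 vs reported 326.0 → residual 0.0 km
A, B, D are mutually consistent (residuals ≈ 0); C is off by 68.6 km.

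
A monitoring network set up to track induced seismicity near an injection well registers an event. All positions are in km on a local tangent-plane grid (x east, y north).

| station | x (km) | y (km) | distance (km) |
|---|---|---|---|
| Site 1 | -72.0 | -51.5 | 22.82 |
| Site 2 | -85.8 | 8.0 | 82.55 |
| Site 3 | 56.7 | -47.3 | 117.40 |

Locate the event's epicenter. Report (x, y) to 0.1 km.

Circle about each station: (x + 72.0)² + (y + 51.5)² = 22.82²; (x + 85.8)² + (y − 8.0)² = 82.55²; (x − 56.7)² + (y + 47.3)² = 117.40².
Subtracting the Site 1 equation from the Site 2 and Site 3 equations removes the quadratic terms:
-27.6 x + 119.0 y = -6704.36
257.4 x + 8.4 y = -15646.08
Solving the 2×2 system: x ≈ -58.5, y ≈ -69.9 km.

x ≈ -58.5 km, y ≈ -69.9 km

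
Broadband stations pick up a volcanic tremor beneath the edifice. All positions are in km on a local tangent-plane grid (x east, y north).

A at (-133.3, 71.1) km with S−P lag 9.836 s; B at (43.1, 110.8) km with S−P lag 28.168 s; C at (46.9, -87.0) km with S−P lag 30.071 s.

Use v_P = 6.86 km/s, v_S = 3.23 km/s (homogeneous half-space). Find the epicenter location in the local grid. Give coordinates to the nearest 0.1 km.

-102.6 km east, 19.5 km north

Distance from S−P lag: d = Δt · v_P v_S / (v_P − v_S) = Δt · (6.86·3.23)/(6.86−3.23) ≈ 6.1041·Δt.
So d_A = 60.04, d_B = 171.94, d_C = 183.56 km.
Circle about each station: (x + 133.3)² + (y − 71.1)² = 60.04²; (x − 43.1)² + (y − 110.8)² = 171.94²; (x − 46.9)² + (y + 87.0)² = 183.56².
Subtracting pairs of circle equations eliminates x²+y² and gives linear equations (the radical axes):
352.8 x + 79.4 y = -34648.41
360.4 x − 316.2 y = -43144.96
Solving the 2×2 system: x ≈ -102.6, y ≈ 19.5 km.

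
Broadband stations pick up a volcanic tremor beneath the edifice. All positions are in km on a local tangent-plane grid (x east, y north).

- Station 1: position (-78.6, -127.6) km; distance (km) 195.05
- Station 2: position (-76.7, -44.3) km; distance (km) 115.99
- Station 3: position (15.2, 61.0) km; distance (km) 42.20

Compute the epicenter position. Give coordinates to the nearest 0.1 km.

x ≈ -27.0 km, y ≈ 60.5 km

Circle about each station: (x + 78.6)² + (y + 127.6)² = 195.05²; (x + 76.7)² + (y + 44.3)² = 115.99²; (x − 15.2)² + (y − 61.0)² = 42.20².
Subtracting pairs of circle equations eliminates x²+y² and gives linear equations (the radical axes):
3.8 x + 166.6 y = 9976.48
187.6 x + 377.2 y = 17755.98
Solving the 2×2 system: x ≈ -27.0, y ≈ 60.5 km.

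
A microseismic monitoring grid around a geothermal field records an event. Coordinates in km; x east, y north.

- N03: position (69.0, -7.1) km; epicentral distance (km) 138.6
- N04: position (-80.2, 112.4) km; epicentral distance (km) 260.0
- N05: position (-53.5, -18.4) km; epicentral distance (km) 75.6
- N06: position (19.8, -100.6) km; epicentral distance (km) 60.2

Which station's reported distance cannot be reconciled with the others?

N04

Solve using three stations at a time. Using N03, N05, N06 (subtract circle equations pairwise → linear system) gives (x, y) ≈ (-39.9, -92.8).
Distances from that point to each station vs reported:
  N03: calculated 138.6 vs reported 138.6 → residual 0.0 km
  N04: calculated 209.1 vs reported 260.0 → residual 50.9 km
  N05: calculated 75.6 vs reported 75.6 → residual 0.0 km
  N06: calculated 60.2 vs reported 60.2 → residual 0.0 km
N03, N05, N06 are mutually consistent (residuals ≈ 0); N04 is off by 50.9 km.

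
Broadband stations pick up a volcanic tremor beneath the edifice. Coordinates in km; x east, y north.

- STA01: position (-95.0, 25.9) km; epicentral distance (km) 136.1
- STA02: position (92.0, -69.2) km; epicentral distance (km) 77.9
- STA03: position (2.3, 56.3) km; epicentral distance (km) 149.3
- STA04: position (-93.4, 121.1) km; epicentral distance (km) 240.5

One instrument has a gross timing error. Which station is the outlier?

STA01

Solve using three stations at a time. Using STA02, STA03, STA04 (subtract circle equations pairwise → linear system) gives (x, y) ≈ (17.8, -92.1).
Distances from that point to each station vs reported:
  STA01: calculated 163.2 vs reported 136.1 → residual 27.1 km
  STA02: calculated 77.7 vs reported 77.9 → residual 0.2 km
  STA03: calculated 149.2 vs reported 149.3 → residual 0.1 km
  STA04: calculated 240.4 vs reported 240.5 → residual 0.1 km
STA02, STA03, STA04 are mutually consistent (residuals ≈ 0); STA01 is off by 27.1 km.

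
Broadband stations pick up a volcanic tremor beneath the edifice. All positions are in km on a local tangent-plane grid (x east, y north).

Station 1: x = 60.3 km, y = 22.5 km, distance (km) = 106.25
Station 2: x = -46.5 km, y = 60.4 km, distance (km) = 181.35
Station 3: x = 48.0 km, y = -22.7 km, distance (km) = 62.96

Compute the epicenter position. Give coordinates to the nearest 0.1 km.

Circle about each station: (x − 60.3)² + (y − 22.5)² = 106.25²; (x + 46.5)² + (y − 60.4)² = 181.35²; (x − 48.0)² + (y + 22.7)² = 62.96².
Subtracting the Station 1 equation from the Station 2 and Station 3 equations removes the quadratic terms:
-213.6 x + 75.8 y = -19930.69
-24.6 x − 90.4 y = 6002.05
Solving the 2×2 system: x ≈ 63.6, y ≈ -83.7 km.
Check against Station 1 (with the unrounded x, y): √((x − 60.3)²+(y − 22.5)²) = 106.25 ≈ 106.25 km. ✓

x ≈ 63.6 km, y ≈ -83.7 km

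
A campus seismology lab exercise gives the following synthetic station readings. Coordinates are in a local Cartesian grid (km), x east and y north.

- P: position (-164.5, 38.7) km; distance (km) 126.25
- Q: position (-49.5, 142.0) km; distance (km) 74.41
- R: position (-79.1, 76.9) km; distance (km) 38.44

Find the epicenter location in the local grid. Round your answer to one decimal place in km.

Circle about each station: (x + 164.5)² + (y − 38.7)² = 126.25²; (x + 49.5)² + (y − 142.0)² = 74.41²; (x + 79.1)² + (y − 76.9)² = 38.44².
Subtracting the P equation from the Q and R equations removes the quadratic terms:
230.0 x + 206.6 y = 4458.52
170.8 x + 76.4 y = -1926.09
Solving the 2×2 system: x ≈ -41.7, y ≈ 68.0 km.

(-41.7, 68.0)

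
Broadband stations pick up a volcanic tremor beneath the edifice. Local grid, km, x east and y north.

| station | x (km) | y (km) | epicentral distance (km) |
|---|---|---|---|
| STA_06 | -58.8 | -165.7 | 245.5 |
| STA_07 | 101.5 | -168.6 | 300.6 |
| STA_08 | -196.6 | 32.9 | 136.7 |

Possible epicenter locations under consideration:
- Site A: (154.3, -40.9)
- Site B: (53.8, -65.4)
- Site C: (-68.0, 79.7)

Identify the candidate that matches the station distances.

Site C

For each candidate, compare |candidate − station| to the reported distance:
Site A: residuals STA_06 1.5, STA_07 162.4, STA_08 221.9 → max 221.9 km
Site B: residuals STA_06 94.7, STA_07 186.9, STA_08 132.3 → max 186.9 km
Site C: residuals STA_06 0.1, STA_07 0.0, STA_08 0.2 → max 0.2 km
Only Site C has all residuals ≈ 0.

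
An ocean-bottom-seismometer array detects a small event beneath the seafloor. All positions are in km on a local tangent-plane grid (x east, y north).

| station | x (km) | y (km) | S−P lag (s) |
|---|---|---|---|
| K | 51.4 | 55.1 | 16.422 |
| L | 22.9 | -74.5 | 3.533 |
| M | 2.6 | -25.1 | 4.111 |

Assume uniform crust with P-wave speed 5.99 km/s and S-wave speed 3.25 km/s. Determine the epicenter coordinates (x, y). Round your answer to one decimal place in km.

x ≈ 9.0 km, y ≈ -53.6 km

Distance from S−P lag: d = Δt · v_P v_S / (v_P − v_S) = Δt · (5.99·3.25)/(5.99−3.25) ≈ 7.1049·Δt.
So d_K = 116.68, d_L = 25.10, d_M = 29.21 km.
Circle about each station: (x − 51.4)² + (y − 55.1)² = 116.68²; (x − 22.9)² + (y + 74.5)² = 25.10²; (x − 2.6)² + (y + 25.1)² = 29.21².
Subtracting pairs of circle equations eliminates x²+y² and gives linear equations (the radical axes):
-57.0 x − 259.2 y = 13380.90
-97.6 x − 160.4 y = 7719.80
Solving the 2×2 system: x ≈ 9.0, y ≈ -53.6 km.
Check against K (with the unrounded x, y): √((x − 51.4)²+(y − 55.1)²) = 116.68 ≈ 116.68 km. ✓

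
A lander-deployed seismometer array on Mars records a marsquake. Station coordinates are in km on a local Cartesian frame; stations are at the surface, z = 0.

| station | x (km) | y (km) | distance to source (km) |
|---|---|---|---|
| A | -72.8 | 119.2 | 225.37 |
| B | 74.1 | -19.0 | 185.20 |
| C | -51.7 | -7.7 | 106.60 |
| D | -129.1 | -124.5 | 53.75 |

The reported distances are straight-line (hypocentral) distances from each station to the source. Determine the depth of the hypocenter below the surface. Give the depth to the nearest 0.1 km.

z ≈ 28.0 km

Each station gives a sphere (x−x_i)² + (y−y_i)² + z² = d_i² (stations at z=0).
Subtracting the A sphere from B and C: z² cancels, leaving linear equations in x and y:
293.8 x − 276.4 y = 2835.93
42.2 x − 253.8 y = 22651.78
Solving: x ≈ -88.092, y ≈ -103.898 km (keep extra digits for the depth step; rounded: -88.1, -103.9).
Then from the A sphere: z² = 225.37² − (x + 72.8)² − (y − 119.2)² with x = -88.092, y = -103.898, so z ≈ 28.019 ≈ 28.0 km.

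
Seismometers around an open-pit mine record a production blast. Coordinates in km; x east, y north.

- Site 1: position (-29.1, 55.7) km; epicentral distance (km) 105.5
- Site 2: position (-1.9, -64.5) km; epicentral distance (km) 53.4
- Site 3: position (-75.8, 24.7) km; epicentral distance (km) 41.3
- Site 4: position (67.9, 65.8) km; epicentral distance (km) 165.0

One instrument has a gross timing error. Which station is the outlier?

Solve using three stations at a time. Using Site 1, Site 2, Site 4 (subtract circle equations pairwise → linear system) gives (x, y) ≈ (-52.3, -47.2).
Distances from that point to each station vs reported:
  Site 1: calculated 105.5 vs reported 105.5 → residual 0.0 km
  Site 2: calculated 53.3 vs reported 53.4 → residual 0.1 km
  Site 3: calculated 75.6 vs reported 41.3 → residual 34.3 km
  Site 4: calculated 165.0 vs reported 165.0 → residual 0.0 km
Site 1, Site 2, Site 4 are mutually consistent (residuals ≈ 0); Site 3 is off by 34.3 km.

Site 3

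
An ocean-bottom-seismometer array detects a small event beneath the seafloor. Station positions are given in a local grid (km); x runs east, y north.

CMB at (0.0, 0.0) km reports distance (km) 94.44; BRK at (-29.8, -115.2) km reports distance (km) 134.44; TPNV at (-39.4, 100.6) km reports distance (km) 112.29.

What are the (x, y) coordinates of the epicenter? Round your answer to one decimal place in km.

Circle about each station: x² + y² = 94.44²; (x + 29.8)² + (y + 115.2)² = 134.44²; (x + 39.4)² + (y − 100.6)² = 112.29².
Subtracting the CMB equation from the BRK and TPNV equations removes the quadratic terms:
-59.6 x − 230.4 y = 5003.88
-78.8 x + 201.2 y = 7982.59
Solving the 2×2 system: x ≈ -94.4, y ≈ 2.7 km.
Check against CMB (with the unrounded x, y): √(x²+y²) = 94.44 ≈ 94.44 km. ✓

-94.4 km east, 2.7 km north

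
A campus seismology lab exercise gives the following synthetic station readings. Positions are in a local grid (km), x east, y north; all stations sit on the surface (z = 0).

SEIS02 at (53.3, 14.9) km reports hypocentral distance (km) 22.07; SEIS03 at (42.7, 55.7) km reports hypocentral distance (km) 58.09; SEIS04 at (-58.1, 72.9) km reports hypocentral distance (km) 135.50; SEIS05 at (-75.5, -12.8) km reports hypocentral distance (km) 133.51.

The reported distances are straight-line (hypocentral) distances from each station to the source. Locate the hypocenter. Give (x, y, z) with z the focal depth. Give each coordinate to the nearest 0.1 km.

Each station gives a sphere (x−x_i)² + (y−y_i)² + z² = d_i² (stations at z=0).
Subtracting the SEIS02 sphere from SEIS03 and SEIS04: z² cancels, leaving linear equations in x and y:
-21.2 x + 81.6 y = -1024.48
-222.8 x + 116.0 y = -12246.05
Solving: x ≈ 56.003, y ≈ 1.995 km (keep extra digits for the depth step; rounded: 56.0, 2.0).
Then from the SEIS02 sphere: z² = 22.07² − (x − 53.3)² − (y − 14.9)² with x = 56.003, y = 1.995, so z ≈ 17.699 ≈ 17.7 km.

(56.0, 2.0, 17.7)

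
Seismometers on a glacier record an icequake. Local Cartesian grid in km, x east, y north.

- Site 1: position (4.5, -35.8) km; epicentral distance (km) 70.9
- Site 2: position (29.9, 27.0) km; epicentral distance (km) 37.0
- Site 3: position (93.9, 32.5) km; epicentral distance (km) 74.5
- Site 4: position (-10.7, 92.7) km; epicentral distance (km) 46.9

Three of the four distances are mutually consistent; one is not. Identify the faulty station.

Site 1

Solve using three stations at a time. Using Site 2, Site 3, Site 4 (subtract circle equations pairwise → linear system) gives (x, y) ≈ (26.3, 63.9).
Distances from that point to each station vs reported:
  Site 1: calculated 102.0 vs reported 70.9 → residual 31.1 km
  Site 2: calculated 37.0 vs reported 37.0 → residual 0.0 km
  Site 3: calculated 74.5 vs reported 74.5 → residual 0.0 km
  Site 4: calculated 46.9 vs reported 46.9 → residual 0.0 km
Site 2, Site 3, Site 4 are mutually consistent (residuals ≈ 0); Site 1 is off by 31.1 km.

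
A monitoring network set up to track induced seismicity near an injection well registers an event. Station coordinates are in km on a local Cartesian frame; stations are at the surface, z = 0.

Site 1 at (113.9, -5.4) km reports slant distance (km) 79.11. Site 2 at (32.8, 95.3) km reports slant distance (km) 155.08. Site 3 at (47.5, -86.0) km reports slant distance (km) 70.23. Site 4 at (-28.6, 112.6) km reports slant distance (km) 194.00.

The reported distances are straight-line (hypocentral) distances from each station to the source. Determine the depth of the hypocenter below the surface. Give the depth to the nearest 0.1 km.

Each station gives a sphere (x−x_i)² + (y−y_i)² + z² = d_i² (stations at z=0).
Subtracting the Site 1 sphere from Site 2 and Site 3: z² cancels, leaving linear equations in x and y:
-162.2 x + 201.4 y = -20635.85
-132.8 x − 161.2 y = -2023.98
Solving: x ≈ 70.598, y ≈ -45.605 km (keep extra digits for the depth step; rounded: 70.6, -45.6).
Then from the Site 1 sphere: z² = 79.11² − (x − 113.9)² − (y + 5.4)² with x = 70.598, y = -45.605, so z ≈ 52.601 ≈ 52.6 km.
Check against Site 4 (with the unrounded solution): distance 194.00 ≈ 194.00 km. ✓

52.6 km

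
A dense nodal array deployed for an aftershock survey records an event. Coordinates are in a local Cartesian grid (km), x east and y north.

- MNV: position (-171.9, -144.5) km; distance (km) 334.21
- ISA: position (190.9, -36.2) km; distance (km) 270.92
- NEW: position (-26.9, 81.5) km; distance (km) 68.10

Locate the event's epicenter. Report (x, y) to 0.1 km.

x ≈ -8.6 km, y ≈ 147.1 km

Circle about each station: (x + 171.9)² + (y + 144.5)² = 334.21²; (x − 190.9)² + (y + 36.2)² = 270.92²; (x + 26.9)² + (y − 81.5)² = 68.10².
Subtracting pairs of circle equations eliminates x²+y² and gives linear equations (the radical axes):
725.6 x + 216.6 y = 25622.07
290.0 x + 452.0 y = 63994.71
Solving the 2×2 system: x ≈ -8.6, y ≈ 147.1 km.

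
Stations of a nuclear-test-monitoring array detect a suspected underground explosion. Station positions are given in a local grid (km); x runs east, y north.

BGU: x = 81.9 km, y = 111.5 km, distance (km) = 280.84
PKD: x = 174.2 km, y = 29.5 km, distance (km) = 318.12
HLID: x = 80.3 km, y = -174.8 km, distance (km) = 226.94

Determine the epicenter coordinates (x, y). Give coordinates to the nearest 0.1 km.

(-125.1, -78.3)

Circle about each station: (x − 81.9)² + (y − 111.5)² = 280.84²; (x − 174.2)² + (y − 29.5)² = 318.12²; (x − 80.3)² + (y + 174.8)² = 226.94².
Subtracting pairs of circle equations eliminates x²+y² and gives linear equations (the radical axes):
184.6 x − 164.0 y = -10253.20
-3.2 x − 572.6 y = 45232.61
Solving the 2×2 system: x ≈ -125.1, y ≈ -78.3 km.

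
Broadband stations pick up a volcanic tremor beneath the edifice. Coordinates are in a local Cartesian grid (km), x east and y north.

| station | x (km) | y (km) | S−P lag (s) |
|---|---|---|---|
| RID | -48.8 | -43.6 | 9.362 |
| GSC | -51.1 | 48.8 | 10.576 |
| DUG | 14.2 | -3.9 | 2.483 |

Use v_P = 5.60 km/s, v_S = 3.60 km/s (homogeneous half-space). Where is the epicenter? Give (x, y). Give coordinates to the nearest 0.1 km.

38.8 km east, -8.5 km north

Distance from S−P lag: d = Δt · v_P v_S / (v_P − v_S) = Δt · (5.60·3.60)/(5.60−3.60) ≈ 10.0800·Δt.
So d_RID = 94.37, d_GSC = 106.61, d_DUG = 25.03 km.
Circle about each station: (x + 48.8)² + (y + 43.6)² = 94.37²; (x + 51.1)² + (y − 48.8)² = 106.61²; (x − 14.2)² + (y + 3.9)² = 25.03².
Subtracting pairs of circle equations eliminates x²+y² and gives linear equations (the radical axes):
-4.6 x + 184.8 y = -1749.75
126.0 x + 79.4 y = 4213.65
Solving the 2×2 system: x ≈ 38.8, y ≈ -8.5 km.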